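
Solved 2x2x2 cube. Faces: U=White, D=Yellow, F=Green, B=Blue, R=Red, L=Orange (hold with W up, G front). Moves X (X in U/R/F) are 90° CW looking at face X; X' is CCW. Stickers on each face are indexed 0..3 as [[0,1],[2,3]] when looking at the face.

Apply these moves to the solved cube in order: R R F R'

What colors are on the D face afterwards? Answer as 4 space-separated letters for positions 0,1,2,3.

Answer: R G Y B

Derivation:
After move 1 (R): R=RRRR U=WGWG F=GYGY D=YBYB B=WBWB
After move 2 (R): R=RRRR U=WYWY F=GBGB D=YWYW B=GBGB
After move 3 (F): F=GGBB U=WYOO R=WRYR D=RRYW L=OYOW
After move 4 (R'): R=RRWY U=WGOG F=GYBO D=RGYB B=WBRB
Query: D face = RGYB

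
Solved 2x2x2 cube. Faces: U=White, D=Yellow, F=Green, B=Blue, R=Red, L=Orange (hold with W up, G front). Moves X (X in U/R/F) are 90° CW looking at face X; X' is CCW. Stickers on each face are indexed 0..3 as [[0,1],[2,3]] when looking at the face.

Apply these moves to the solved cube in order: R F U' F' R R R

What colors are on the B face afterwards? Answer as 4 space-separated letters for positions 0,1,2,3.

Answer: B R B B

Derivation:
After move 1 (R): R=RRRR U=WGWG F=GYGY D=YBYB B=WBWB
After move 2 (F): F=GGYY U=WGOO R=WRGR D=RRYB L=OYOB
After move 3 (U'): U=GOWO F=OYYY R=GGGR B=WRWB L=WBOB
After move 4 (F'): F=YYOY U=GOGG R=RGRR D=BBYB L=WOOW
After move 5 (R): R=RRRG U=GYGY F=YBOB D=BWYW B=GROB
After move 6 (R): R=RRGR U=GBGB F=YWOW D=BOYG B=YRYB
After move 7 (R): R=GRRR U=GWGW F=YOOG D=BYYY B=BRBB
Query: B face = BRBB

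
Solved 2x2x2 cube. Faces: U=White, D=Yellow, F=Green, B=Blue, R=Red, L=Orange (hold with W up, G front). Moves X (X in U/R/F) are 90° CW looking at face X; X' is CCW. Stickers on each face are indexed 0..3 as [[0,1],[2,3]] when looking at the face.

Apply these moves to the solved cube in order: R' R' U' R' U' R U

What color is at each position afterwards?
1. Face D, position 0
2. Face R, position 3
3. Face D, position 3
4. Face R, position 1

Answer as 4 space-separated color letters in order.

After move 1 (R'): R=RRRR U=WBWB F=GWGW D=YGYG B=YBYB
After move 2 (R'): R=RRRR U=WYWY F=GBGB D=YWYW B=GBGB
After move 3 (U'): U=YYWW F=OOGB R=GBRR B=RRGB L=GBOO
After move 4 (R'): R=BRGR U=YGWR F=OYGW D=YOYB B=WRWB
After move 5 (U'): U=GRYW F=GBGW R=OYGR B=BRWB L=WROO
After move 6 (R): R=GORY U=GBYW F=GOGB D=YWYB B=WRRB
After move 7 (U): U=YGWB F=GOGB R=WRRY B=WRRB L=GOOO
Query 1: D[0] = Y
Query 2: R[3] = Y
Query 3: D[3] = B
Query 4: R[1] = R

Answer: Y Y B R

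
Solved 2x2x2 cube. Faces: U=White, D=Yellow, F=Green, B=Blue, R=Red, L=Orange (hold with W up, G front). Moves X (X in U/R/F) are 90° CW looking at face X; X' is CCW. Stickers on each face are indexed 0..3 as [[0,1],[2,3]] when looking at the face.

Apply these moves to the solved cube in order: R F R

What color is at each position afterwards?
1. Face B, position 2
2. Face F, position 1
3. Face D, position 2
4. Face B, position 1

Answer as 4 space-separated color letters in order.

Answer: G R Y B

Derivation:
After move 1 (R): R=RRRR U=WGWG F=GYGY D=YBYB B=WBWB
After move 2 (F): F=GGYY U=WGOO R=WRGR D=RRYB L=OYOB
After move 3 (R): R=GWRR U=WGOY F=GRYB D=RWYW B=OBGB
Query 1: B[2] = G
Query 2: F[1] = R
Query 3: D[2] = Y
Query 4: B[1] = B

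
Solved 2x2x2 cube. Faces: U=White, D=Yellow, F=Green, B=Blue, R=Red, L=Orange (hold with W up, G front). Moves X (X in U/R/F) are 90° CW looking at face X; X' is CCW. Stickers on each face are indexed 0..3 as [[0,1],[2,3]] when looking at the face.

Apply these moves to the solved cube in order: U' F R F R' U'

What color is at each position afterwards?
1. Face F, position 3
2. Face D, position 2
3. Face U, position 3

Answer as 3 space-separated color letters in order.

After move 1 (U'): U=WWWW F=OOGG R=GGRR B=RRBB L=BBOO
After move 2 (F): F=GOGO U=WWOB R=WGWR D=RGYY L=BYOY
After move 3 (R): R=WWRG U=WOOO F=GGGY D=RBYR B=BRWB
After move 4 (F): F=GGYG U=WOYY R=OWOG D=RWYR L=BROB
After move 5 (R'): R=WGOO U=WWYB F=GOYY D=RGYG B=RRWB
After move 6 (U'): U=WBWY F=BRYY R=GOOO B=WGWB L=RROB
Query 1: F[3] = Y
Query 2: D[2] = Y
Query 3: U[3] = Y

Answer: Y Y Y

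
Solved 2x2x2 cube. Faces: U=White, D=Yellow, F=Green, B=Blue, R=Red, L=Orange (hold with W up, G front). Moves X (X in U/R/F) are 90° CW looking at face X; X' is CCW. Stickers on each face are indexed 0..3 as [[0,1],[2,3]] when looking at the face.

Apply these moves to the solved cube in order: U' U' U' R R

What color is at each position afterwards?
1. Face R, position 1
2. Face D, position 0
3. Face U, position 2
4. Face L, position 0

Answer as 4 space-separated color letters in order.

After move 1 (U'): U=WWWW F=OOGG R=GGRR B=RRBB L=BBOO
After move 2 (U'): U=WWWW F=BBGG R=OORR B=GGBB L=RROO
After move 3 (U'): U=WWWW F=RRGG R=BBRR B=OOBB L=GGOO
After move 4 (R): R=RBRB U=WRWG F=RYGY D=YBYO B=WOWB
After move 5 (R): R=RRBB U=WYWY F=RBGO D=YWYW B=GORB
Query 1: R[1] = R
Query 2: D[0] = Y
Query 3: U[2] = W
Query 4: L[0] = G

Answer: R Y W G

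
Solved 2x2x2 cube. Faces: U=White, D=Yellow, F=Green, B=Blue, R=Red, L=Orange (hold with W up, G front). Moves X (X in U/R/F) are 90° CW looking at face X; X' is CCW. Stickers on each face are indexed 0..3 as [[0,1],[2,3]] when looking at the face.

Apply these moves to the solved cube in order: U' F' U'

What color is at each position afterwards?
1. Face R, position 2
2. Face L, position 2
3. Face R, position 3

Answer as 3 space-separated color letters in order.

Answer: Y O R

Derivation:
After move 1 (U'): U=WWWW F=OOGG R=GGRR B=RRBB L=BBOO
After move 2 (F'): F=OGOG U=WWGR R=YGYR D=BOYY L=BWOW
After move 3 (U'): U=WRWG F=BWOG R=OGYR B=YGBB L=RROW
Query 1: R[2] = Y
Query 2: L[2] = O
Query 3: R[3] = R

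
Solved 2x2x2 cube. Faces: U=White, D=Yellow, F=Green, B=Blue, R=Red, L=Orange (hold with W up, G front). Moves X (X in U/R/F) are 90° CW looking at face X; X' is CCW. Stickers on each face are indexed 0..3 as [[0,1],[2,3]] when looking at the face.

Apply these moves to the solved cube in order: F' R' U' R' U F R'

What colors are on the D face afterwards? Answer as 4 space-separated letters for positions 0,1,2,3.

Answer: G W Y Y

Derivation:
After move 1 (F'): F=GGGG U=WWRR R=YRYR D=OOYY L=OWOW
After move 2 (R'): R=RRYY U=WBRB F=GWGR D=OGYG B=YBOB
After move 3 (U'): U=BBWR F=OWGR R=GWYY B=RROB L=YBOW
After move 4 (R'): R=WYGY U=BOWR F=OBGR D=OWYR B=GRGB
After move 5 (U): U=WBRO F=WYGR R=GRGY B=YBGB L=OBOW
After move 6 (F): F=GWRY U=WBWB R=RROY D=GGYR L=OOOW
After move 7 (R'): R=RYRO U=WGWY F=GBRB D=GWYY B=RBGB
Query: D face = GWYY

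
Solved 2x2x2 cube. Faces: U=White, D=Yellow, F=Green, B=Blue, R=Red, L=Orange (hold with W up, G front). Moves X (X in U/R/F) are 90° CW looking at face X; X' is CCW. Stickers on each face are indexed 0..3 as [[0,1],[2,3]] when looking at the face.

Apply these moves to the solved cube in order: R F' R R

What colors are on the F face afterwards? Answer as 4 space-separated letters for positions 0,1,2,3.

Answer: Y W G W

Derivation:
After move 1 (R): R=RRRR U=WGWG F=GYGY D=YBYB B=WBWB
After move 2 (F'): F=YYGG U=WGRR R=BRYR D=OOYB L=OGOW
After move 3 (R): R=YBRR U=WYRG F=YOGB D=OWYW B=RBGB
After move 4 (R): R=RYRB U=WORB F=YWGW D=OGYR B=GBYB
Query: F face = YWGW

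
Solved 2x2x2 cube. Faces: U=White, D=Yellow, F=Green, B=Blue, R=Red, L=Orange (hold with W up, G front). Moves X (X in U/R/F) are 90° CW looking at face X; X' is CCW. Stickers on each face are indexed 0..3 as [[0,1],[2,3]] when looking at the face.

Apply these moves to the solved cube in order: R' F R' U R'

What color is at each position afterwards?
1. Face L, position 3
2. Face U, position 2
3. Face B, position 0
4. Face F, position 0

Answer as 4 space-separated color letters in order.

Answer: G Y W R

Derivation:
After move 1 (R'): R=RRRR U=WBWB F=GWGW D=YGYG B=YBYB
After move 2 (F): F=GGWW U=WBOO R=WRBR D=RRYG L=OYOG
After move 3 (R'): R=RRWB U=WYOY F=GBWO D=RGYW B=GBRB
After move 4 (U): U=OWYY F=RRWO R=GBWB B=OYRB L=GBOG
After move 5 (R'): R=BBGW U=ORYO F=RWWY D=RRYO B=WYGB
Query 1: L[3] = G
Query 2: U[2] = Y
Query 3: B[0] = W
Query 4: F[0] = R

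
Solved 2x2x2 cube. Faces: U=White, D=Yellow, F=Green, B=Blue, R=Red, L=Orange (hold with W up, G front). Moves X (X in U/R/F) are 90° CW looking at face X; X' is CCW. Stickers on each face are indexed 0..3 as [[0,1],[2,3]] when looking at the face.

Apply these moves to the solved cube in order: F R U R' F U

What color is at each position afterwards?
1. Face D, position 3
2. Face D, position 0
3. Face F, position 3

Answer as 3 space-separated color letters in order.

Answer: Y O W

Derivation:
After move 1 (F): F=GGGG U=WWOO R=WRWR D=RRYY L=OYOY
After move 2 (R): R=WWRR U=WGOG F=GRGY D=RBYB B=OBWB
After move 3 (U): U=OWGG F=WWGY R=OBRR B=OYWB L=GROY
After move 4 (R'): R=BROR U=OWGO F=WWGG D=RWYY B=BYBB
After move 5 (F): F=GWGW U=OWYR R=GROR D=OBYY L=GROW
After move 6 (U): U=YORW F=GRGW R=BYOR B=GRBB L=GWOW
Query 1: D[3] = Y
Query 2: D[0] = O
Query 3: F[3] = W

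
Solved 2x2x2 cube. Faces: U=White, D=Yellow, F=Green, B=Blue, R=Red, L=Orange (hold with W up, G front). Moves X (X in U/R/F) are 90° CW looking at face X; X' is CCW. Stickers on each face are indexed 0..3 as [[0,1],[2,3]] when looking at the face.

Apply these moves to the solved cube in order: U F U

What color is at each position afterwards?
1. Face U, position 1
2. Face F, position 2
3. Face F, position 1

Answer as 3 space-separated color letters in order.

Answer: W G B

Derivation:
After move 1 (U): U=WWWW F=RRGG R=BBRR B=OOBB L=GGOO
After move 2 (F): F=GRGR U=WWOG R=WBWR D=RBYY L=GYOY
After move 3 (U): U=OWGW F=WBGR R=OOWR B=GYBB L=GROY
Query 1: U[1] = W
Query 2: F[2] = G
Query 3: F[1] = B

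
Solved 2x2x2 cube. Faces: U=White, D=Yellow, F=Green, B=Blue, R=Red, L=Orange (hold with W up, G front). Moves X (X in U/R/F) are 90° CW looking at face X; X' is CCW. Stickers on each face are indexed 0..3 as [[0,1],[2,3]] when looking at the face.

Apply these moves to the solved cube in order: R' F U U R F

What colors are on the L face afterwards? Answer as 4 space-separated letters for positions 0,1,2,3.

Answer: W R O Y

Derivation:
After move 1 (R'): R=RRRR U=WBWB F=GWGW D=YGYG B=YBYB
After move 2 (F): F=GGWW U=WBOO R=WRBR D=RRYG L=OYOG
After move 3 (U): U=OWOB F=WRWW R=YBBR B=OYYB L=GGOG
After move 4 (U): U=OOBW F=YBWW R=OYBR B=GGYB L=WROG
After move 5 (R): R=BORY U=OBBW F=YRWG D=RYYG B=WGOB
After move 6 (F): F=WYGR U=OBGR R=BOWY D=RBYG L=WROY
Query: L face = WROY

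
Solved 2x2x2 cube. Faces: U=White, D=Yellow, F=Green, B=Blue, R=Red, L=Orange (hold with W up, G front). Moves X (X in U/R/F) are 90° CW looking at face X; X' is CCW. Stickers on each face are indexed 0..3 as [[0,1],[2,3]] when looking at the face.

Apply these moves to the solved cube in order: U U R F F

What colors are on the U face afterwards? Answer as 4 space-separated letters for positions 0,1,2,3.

After move 1 (U): U=WWWW F=RRGG R=BBRR B=OOBB L=GGOO
After move 2 (U): U=WWWW F=BBGG R=OORR B=GGBB L=RROO
After move 3 (R): R=RORO U=WBWG F=BYGY D=YBYG B=WGWB
After move 4 (F): F=GBYY U=WBOR R=WOGO D=RRYG L=RYOB
After move 5 (F): F=YGYB U=WBBY R=OORO D=GWYG L=RROR
Query: U face = WBBY

Answer: W B B Y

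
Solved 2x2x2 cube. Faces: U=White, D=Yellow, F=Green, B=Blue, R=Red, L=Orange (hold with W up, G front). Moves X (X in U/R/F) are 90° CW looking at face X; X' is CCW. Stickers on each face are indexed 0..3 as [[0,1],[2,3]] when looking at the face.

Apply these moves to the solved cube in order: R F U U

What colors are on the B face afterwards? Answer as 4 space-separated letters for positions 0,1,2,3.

Answer: G G W B

Derivation:
After move 1 (R): R=RRRR U=WGWG F=GYGY D=YBYB B=WBWB
After move 2 (F): F=GGYY U=WGOO R=WRGR D=RRYB L=OYOB
After move 3 (U): U=OWOG F=WRYY R=WBGR B=OYWB L=GGOB
After move 4 (U): U=OOGW F=WBYY R=OYGR B=GGWB L=WROB
Query: B face = GGWB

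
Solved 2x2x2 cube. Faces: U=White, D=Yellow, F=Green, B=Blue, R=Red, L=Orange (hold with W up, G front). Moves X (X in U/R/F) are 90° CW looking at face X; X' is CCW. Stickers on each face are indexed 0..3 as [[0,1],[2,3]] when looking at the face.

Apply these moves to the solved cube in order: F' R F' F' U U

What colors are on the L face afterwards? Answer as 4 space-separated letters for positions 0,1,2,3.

After move 1 (F'): F=GGGG U=WWRR R=YRYR D=OOYY L=OWOW
After move 2 (R): R=YYRR U=WGRG F=GOGY D=OBYB B=RBWB
After move 3 (F'): F=OYGG U=WGYR R=BYOR D=WWYB L=OGOR
After move 4 (F'): F=YGOG U=WGBO R=WYWR D=GRYB L=OROY
After move 5 (U): U=BWOG F=WYOG R=RBWR B=ORWB L=YGOY
After move 6 (U): U=OBGW F=RBOG R=ORWR B=YGWB L=WYOY
Query: L face = WYOY

Answer: W Y O Y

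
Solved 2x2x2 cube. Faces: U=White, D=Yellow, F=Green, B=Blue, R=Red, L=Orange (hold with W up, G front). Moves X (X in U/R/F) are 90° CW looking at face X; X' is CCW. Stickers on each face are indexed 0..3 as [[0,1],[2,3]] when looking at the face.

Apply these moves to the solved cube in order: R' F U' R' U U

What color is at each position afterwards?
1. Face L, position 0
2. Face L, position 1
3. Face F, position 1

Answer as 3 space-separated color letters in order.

Answer: G R R

Derivation:
After move 1 (R'): R=RRRR U=WBWB F=GWGW D=YGYG B=YBYB
After move 2 (F): F=GGWW U=WBOO R=WRBR D=RRYG L=OYOG
After move 3 (U'): U=BOWO F=OYWW R=GGBR B=WRYB L=YBOG
After move 4 (R'): R=GRGB U=BYWW F=OOWO D=RYYW B=GRRB
After move 5 (U): U=WBWY F=GRWO R=GRGB B=YBRB L=OOOG
After move 6 (U): U=WWYB F=GRWO R=YBGB B=OORB L=GROG
Query 1: L[0] = G
Query 2: L[1] = R
Query 3: F[1] = R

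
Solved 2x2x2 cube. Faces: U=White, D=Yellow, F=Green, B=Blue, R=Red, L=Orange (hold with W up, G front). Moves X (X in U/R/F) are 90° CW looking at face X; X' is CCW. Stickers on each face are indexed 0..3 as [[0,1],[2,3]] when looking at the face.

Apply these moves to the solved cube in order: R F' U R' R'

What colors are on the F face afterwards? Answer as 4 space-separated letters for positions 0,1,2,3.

Answer: B W G O

Derivation:
After move 1 (R): R=RRRR U=WGWG F=GYGY D=YBYB B=WBWB
After move 2 (F'): F=YYGG U=WGRR R=BRYR D=OOYB L=OGOW
After move 3 (U): U=RWRG F=BRGG R=WBYR B=OGWB L=YYOW
After move 4 (R'): R=BRWY U=RWRO F=BWGG D=ORYG B=BGOB
After move 5 (R'): R=RYBW U=RORB F=BWGO D=OWYG B=GGRB
Query: F face = BWGO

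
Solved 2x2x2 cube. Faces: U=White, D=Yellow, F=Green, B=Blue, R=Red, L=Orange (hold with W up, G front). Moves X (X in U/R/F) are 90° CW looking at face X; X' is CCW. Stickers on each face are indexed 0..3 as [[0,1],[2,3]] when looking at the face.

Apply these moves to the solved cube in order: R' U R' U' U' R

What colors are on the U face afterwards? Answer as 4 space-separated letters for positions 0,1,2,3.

After move 1 (R'): R=RRRR U=WBWB F=GWGW D=YGYG B=YBYB
After move 2 (U): U=WWBB F=RRGW R=YBRR B=OOYB L=GWOO
After move 3 (R'): R=BRYR U=WYBO F=RWGB D=YRYW B=GOGB
After move 4 (U'): U=YOWB F=GWGB R=RWYR B=BRGB L=GOOO
After move 5 (U'): U=OBYW F=GOGB R=GWYR B=RWGB L=BROO
After move 6 (R): R=YGRW U=OOYB F=GRGW D=YGYR B=WWBB
Query: U face = OOYB

Answer: O O Y B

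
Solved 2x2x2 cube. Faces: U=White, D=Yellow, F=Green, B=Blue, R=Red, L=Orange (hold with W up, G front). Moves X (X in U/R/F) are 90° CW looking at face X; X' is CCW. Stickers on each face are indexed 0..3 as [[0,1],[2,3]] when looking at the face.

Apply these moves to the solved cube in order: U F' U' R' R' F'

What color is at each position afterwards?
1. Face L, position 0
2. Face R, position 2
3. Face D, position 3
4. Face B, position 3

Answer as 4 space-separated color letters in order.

After move 1 (U): U=WWWW F=RRGG R=BBRR B=OOBB L=GGOO
After move 2 (F'): F=RGRG U=WWBR R=YBYR D=GOYY L=GWOW
After move 3 (U'): U=WRWB F=GWRG R=RGYR B=YBBB L=OOOW
After move 4 (R'): R=GRRY U=WBWY F=GRRB D=GWYG B=YBOB
After move 5 (R'): R=RYGR U=WOWY F=GBRY D=GRYB B=GBWB
After move 6 (F'): F=BYGR U=WORG R=RYGR D=OWYB L=OYOW
Query 1: L[0] = O
Query 2: R[2] = G
Query 3: D[3] = B
Query 4: B[3] = B

Answer: O G B B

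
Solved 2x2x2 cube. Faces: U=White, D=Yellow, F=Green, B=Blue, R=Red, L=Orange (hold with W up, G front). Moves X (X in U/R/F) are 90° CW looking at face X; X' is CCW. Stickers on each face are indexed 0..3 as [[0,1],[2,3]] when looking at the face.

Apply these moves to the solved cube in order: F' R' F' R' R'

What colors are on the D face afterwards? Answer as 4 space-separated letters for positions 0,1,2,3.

After move 1 (F'): F=GGGG U=WWRR R=YRYR D=OOYY L=OWOW
After move 2 (R'): R=RRYY U=WBRB F=GWGR D=OGYG B=YBOB
After move 3 (F'): F=WRGG U=WBRY R=GROY D=WWYG L=OBOR
After move 4 (R'): R=RYGO U=WORY F=WBGY D=WRYG B=GBWB
After move 5 (R'): R=YORG U=WWRG F=WOGY D=WBYY B=GBRB
Query: D face = WBYY

Answer: W B Y Y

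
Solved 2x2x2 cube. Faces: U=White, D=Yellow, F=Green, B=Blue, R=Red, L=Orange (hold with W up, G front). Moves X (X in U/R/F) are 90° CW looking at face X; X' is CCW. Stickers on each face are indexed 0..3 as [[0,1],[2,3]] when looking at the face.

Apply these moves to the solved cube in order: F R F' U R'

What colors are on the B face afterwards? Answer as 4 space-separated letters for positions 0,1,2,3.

After move 1 (F): F=GGGG U=WWOO R=WRWR D=RRYY L=OYOY
After move 2 (R): R=WWRR U=WGOG F=GRGY D=RBYB B=OBWB
After move 3 (F'): F=RYGG U=WGWR R=BWRR D=YYYB L=OGOO
After move 4 (U): U=WWRG F=BWGG R=OBRR B=OGWB L=RYOO
After move 5 (R'): R=BROR U=WWRO F=BWGG D=YWYG B=BGYB
Query: B face = BGYB

Answer: B G Y B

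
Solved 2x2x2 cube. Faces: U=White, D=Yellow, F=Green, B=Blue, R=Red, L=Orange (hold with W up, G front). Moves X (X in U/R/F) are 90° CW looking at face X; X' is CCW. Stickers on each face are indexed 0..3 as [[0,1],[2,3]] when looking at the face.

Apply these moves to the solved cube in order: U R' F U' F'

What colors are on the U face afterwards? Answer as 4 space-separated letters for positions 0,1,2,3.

Answer: B G G O

Derivation:
After move 1 (U): U=WWWW F=RRGG R=BBRR B=OOBB L=GGOO
After move 2 (R'): R=BRBR U=WBWO F=RWGW D=YRYG B=YOYB
After move 3 (F): F=GRWW U=WBOG R=WROR D=BBYG L=GYOR
After move 4 (U'): U=BGWO F=GYWW R=GROR B=WRYB L=YOOR
After move 5 (F'): F=YWGW U=BGGO R=BRBR D=ORYG L=YOOW
Query: U face = BGGO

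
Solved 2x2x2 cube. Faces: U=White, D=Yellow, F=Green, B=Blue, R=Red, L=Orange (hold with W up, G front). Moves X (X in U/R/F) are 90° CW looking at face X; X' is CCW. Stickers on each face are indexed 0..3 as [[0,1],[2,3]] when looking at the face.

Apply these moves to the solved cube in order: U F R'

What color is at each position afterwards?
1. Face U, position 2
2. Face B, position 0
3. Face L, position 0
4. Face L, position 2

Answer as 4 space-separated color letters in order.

After move 1 (U): U=WWWW F=RRGG R=BBRR B=OOBB L=GGOO
After move 2 (F): F=GRGR U=WWOG R=WBWR D=RBYY L=GYOY
After move 3 (R'): R=BRWW U=WBOO F=GWGG D=RRYR B=YOBB
Query 1: U[2] = O
Query 2: B[0] = Y
Query 3: L[0] = G
Query 4: L[2] = O

Answer: O Y G O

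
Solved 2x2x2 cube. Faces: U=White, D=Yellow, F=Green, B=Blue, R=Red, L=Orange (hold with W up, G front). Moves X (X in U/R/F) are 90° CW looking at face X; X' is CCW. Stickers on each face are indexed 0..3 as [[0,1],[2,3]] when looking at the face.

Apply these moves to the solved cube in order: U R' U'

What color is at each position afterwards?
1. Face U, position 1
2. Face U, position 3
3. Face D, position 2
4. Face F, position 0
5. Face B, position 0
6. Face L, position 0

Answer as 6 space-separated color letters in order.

Answer: O W Y G B Y

Derivation:
After move 1 (U): U=WWWW F=RRGG R=BBRR B=OOBB L=GGOO
After move 2 (R'): R=BRBR U=WBWO F=RWGW D=YRYG B=YOYB
After move 3 (U'): U=BOWW F=GGGW R=RWBR B=BRYB L=YOOO
Query 1: U[1] = O
Query 2: U[3] = W
Query 3: D[2] = Y
Query 4: F[0] = G
Query 5: B[0] = B
Query 6: L[0] = Y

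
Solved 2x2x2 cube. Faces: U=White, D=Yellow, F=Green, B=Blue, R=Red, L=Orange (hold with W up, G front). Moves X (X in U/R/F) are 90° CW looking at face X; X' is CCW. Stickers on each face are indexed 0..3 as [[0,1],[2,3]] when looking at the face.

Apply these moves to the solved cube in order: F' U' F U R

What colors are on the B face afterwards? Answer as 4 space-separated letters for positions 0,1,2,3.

Answer: R O W B

Derivation:
After move 1 (F'): F=GGGG U=WWRR R=YRYR D=OOYY L=OWOW
After move 2 (U'): U=WRWR F=OWGG R=GGYR B=YRBB L=BBOW
After move 3 (F): F=GOGW U=WRWB R=WGRR D=YGYY L=BOOO
After move 4 (U): U=WWBR F=WGGW R=YRRR B=BOBB L=GOOO
After move 5 (R): R=RYRR U=WGBW F=WGGY D=YBYB B=ROWB
Query: B face = ROWB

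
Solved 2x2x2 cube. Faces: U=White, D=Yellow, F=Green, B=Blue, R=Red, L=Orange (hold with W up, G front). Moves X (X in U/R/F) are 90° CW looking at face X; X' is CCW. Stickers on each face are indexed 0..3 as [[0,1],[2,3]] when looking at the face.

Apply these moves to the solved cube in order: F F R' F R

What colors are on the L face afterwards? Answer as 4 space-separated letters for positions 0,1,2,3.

Answer: O W O G

Derivation:
After move 1 (F): F=GGGG U=WWOO R=WRWR D=RRYY L=OYOY
After move 2 (F): F=GGGG U=WWYY R=OROR D=WWYY L=OROR
After move 3 (R'): R=RROO U=WBYB F=GWGY D=WGYG B=YBWB
After move 4 (F): F=GGYW U=WBRR R=YRBO D=ORYG L=OWOG
After move 5 (R): R=BYOR U=WGRW F=GRYG D=OWYY B=RBBB
Query: L face = OWOG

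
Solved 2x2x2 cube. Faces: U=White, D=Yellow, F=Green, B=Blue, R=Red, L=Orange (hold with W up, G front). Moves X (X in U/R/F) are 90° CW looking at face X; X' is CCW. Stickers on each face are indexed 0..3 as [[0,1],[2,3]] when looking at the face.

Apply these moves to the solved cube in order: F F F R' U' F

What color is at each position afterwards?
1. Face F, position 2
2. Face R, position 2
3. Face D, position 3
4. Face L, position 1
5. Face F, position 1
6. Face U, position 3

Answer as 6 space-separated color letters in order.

Answer: R R G O O B

Derivation:
After move 1 (F): F=GGGG U=WWOO R=WRWR D=RRYY L=OYOY
After move 2 (F): F=GGGG U=WWYY R=OROR D=WWYY L=OROR
After move 3 (F): F=GGGG U=WWRR R=YRYR D=OOYY L=OWOW
After move 4 (R'): R=RRYY U=WBRB F=GWGR D=OGYG B=YBOB
After move 5 (U'): U=BBWR F=OWGR R=GWYY B=RROB L=YBOW
After move 6 (F): F=GORW U=BBWB R=WWRY D=YGYG L=YOOG
Query 1: F[2] = R
Query 2: R[2] = R
Query 3: D[3] = G
Query 4: L[1] = O
Query 5: F[1] = O
Query 6: U[3] = B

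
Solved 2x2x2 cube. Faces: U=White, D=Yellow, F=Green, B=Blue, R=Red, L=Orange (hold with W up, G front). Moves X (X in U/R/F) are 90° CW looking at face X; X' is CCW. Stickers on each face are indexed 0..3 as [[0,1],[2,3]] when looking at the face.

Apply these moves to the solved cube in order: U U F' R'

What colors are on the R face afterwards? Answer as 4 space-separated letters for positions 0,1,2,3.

Answer: O R Y Y

Derivation:
After move 1 (U): U=WWWW F=RRGG R=BBRR B=OOBB L=GGOO
After move 2 (U): U=WWWW F=BBGG R=OORR B=GGBB L=RROO
After move 3 (F'): F=BGBG U=WWOR R=YOYR D=ROYY L=RWOW
After move 4 (R'): R=ORYY U=WBOG F=BWBR D=RGYG B=YGOB
Query: R face = ORYY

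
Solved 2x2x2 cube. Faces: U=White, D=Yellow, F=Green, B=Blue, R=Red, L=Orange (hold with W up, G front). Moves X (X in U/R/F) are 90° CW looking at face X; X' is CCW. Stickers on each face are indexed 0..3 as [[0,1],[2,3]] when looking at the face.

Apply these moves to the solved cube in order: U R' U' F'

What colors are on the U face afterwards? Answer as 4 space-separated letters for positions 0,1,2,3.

Answer: B O R B

Derivation:
After move 1 (U): U=WWWW F=RRGG R=BBRR B=OOBB L=GGOO
After move 2 (R'): R=BRBR U=WBWO F=RWGW D=YRYG B=YOYB
After move 3 (U'): U=BOWW F=GGGW R=RWBR B=BRYB L=YOOO
After move 4 (F'): F=GWGG U=BORB R=RWYR D=OOYG L=YWOW
Query: U face = BORB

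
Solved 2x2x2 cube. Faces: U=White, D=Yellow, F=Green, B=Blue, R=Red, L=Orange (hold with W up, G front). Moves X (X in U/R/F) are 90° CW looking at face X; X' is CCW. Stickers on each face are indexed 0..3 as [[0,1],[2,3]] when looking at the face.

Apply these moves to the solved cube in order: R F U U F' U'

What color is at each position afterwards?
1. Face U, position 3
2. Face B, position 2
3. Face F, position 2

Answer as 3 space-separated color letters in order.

After move 1 (R): R=RRRR U=WGWG F=GYGY D=YBYB B=WBWB
After move 2 (F): F=GGYY U=WGOO R=WRGR D=RRYB L=OYOB
After move 3 (U): U=OWOG F=WRYY R=WBGR B=OYWB L=GGOB
After move 4 (U): U=OOGW F=WBYY R=OYGR B=GGWB L=WROB
After move 5 (F'): F=BYWY U=OOOG R=RYRR D=RBYB L=WWOG
After move 6 (U'): U=OGOO F=WWWY R=BYRR B=RYWB L=GGOG
Query 1: U[3] = O
Query 2: B[2] = W
Query 3: F[2] = W

Answer: O W W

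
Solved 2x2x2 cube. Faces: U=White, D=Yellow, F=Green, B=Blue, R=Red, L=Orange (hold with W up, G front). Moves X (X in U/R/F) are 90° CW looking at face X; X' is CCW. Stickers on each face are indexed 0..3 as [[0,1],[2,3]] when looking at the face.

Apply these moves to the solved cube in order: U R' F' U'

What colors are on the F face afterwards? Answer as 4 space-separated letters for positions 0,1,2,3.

Answer: G O R G

Derivation:
After move 1 (U): U=WWWW F=RRGG R=BBRR B=OOBB L=GGOO
After move 2 (R'): R=BRBR U=WBWO F=RWGW D=YRYG B=YOYB
After move 3 (F'): F=WWRG U=WBBB R=RRYR D=GOYG L=GOOW
After move 4 (U'): U=BBWB F=GORG R=WWYR B=RRYB L=YOOW
Query: F face = GORG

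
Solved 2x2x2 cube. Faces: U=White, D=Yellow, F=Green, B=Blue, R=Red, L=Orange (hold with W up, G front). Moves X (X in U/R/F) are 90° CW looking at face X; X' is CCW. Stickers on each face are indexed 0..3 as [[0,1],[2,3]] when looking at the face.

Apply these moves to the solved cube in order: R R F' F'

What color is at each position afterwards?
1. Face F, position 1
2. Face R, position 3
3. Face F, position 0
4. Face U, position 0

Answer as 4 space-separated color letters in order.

After move 1 (R): R=RRRR U=WGWG F=GYGY D=YBYB B=WBWB
After move 2 (R): R=RRRR U=WYWY F=GBGB D=YWYW B=GBGB
After move 3 (F'): F=BBGG U=WYRR R=WRYR D=OOYW L=OYOW
After move 4 (F'): F=BGBG U=WYWY R=OROR D=YWYW L=OROR
Query 1: F[1] = G
Query 2: R[3] = R
Query 3: F[0] = B
Query 4: U[0] = W

Answer: G R B W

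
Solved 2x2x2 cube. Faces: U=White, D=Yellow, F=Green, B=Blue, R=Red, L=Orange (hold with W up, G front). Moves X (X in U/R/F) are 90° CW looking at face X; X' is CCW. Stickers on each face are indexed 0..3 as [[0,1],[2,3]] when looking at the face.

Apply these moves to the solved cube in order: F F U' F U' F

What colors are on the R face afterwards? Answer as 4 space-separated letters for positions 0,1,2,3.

After move 1 (F): F=GGGG U=WWOO R=WRWR D=RRYY L=OYOY
After move 2 (F): F=GGGG U=WWYY R=OROR D=WWYY L=OROR
After move 3 (U'): U=WYWY F=ORGG R=GGOR B=ORBB L=BBOR
After move 4 (F): F=GOGR U=WYRB R=WGYR D=OGYY L=BWOW
After move 5 (U'): U=YBWR F=BWGR R=GOYR B=WGBB L=OROW
After move 6 (F): F=GBRW U=YBWR R=WORR D=YGYY L=OOOG
Query: R face = WORR

Answer: W O R R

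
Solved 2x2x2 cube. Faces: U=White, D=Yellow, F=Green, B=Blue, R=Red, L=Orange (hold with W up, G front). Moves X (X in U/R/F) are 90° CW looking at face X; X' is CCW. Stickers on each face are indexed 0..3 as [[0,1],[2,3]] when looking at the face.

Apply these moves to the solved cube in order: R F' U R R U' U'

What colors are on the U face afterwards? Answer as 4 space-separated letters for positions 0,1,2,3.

Answer: B R O R

Derivation:
After move 1 (R): R=RRRR U=WGWG F=GYGY D=YBYB B=WBWB
After move 2 (F'): F=YYGG U=WGRR R=BRYR D=OOYB L=OGOW
After move 3 (U): U=RWRG F=BRGG R=WBYR B=OGWB L=YYOW
After move 4 (R): R=YWRB U=RRRG F=BOGB D=OWYO B=GGWB
After move 5 (R): R=RYBW U=RORB F=BWGO D=OWYG B=GGRB
After move 6 (U'): U=OBRR F=YYGO R=BWBW B=RYRB L=GGOW
After move 7 (U'): U=BROR F=GGGO R=YYBW B=BWRB L=RYOW
Query: U face = BROR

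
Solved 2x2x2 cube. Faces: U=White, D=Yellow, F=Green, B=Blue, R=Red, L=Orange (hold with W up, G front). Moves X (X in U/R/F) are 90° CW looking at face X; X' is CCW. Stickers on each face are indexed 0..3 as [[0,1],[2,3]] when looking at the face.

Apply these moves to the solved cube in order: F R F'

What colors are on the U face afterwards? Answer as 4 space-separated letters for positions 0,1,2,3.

Answer: W G W R

Derivation:
After move 1 (F): F=GGGG U=WWOO R=WRWR D=RRYY L=OYOY
After move 2 (R): R=WWRR U=WGOG F=GRGY D=RBYB B=OBWB
After move 3 (F'): F=RYGG U=WGWR R=BWRR D=YYYB L=OGOO
Query: U face = WGWR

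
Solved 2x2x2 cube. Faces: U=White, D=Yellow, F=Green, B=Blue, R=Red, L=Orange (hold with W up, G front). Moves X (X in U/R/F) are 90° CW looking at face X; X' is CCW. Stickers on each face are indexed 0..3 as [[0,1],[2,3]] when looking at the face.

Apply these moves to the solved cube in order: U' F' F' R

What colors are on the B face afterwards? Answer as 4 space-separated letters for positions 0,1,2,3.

Answer: Y R W B

Derivation:
After move 1 (U'): U=WWWW F=OOGG R=GGRR B=RRBB L=BBOO
After move 2 (F'): F=OGOG U=WWGR R=YGYR D=BOYY L=BWOW
After move 3 (F'): F=GGOO U=WWYY R=OGBR D=WWYY L=BROG
After move 4 (R): R=BORG U=WGYO F=GWOY D=WBYR B=YRWB
Query: B face = YRWB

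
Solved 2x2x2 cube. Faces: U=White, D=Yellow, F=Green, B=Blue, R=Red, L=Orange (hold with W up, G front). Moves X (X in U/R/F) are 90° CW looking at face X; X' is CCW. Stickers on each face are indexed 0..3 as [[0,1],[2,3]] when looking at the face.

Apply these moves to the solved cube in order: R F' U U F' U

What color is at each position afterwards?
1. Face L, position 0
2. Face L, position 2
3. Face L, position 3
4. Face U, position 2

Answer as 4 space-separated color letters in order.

After move 1 (R): R=RRRR U=WGWG F=GYGY D=YBYB B=WBWB
After move 2 (F'): F=YYGG U=WGRR R=BRYR D=OOYB L=OGOW
After move 3 (U): U=RWRG F=BRGG R=WBYR B=OGWB L=YYOW
After move 4 (U): U=RRGW F=WBGG R=OGYR B=YYWB L=BROW
After move 5 (F'): F=BGWG U=RROY R=OGOR D=RWYB L=BWOG
After move 6 (U): U=ORYR F=OGWG R=YYOR B=BWWB L=BGOG
Query 1: L[0] = B
Query 2: L[2] = O
Query 3: L[3] = G
Query 4: U[2] = Y

Answer: B O G Y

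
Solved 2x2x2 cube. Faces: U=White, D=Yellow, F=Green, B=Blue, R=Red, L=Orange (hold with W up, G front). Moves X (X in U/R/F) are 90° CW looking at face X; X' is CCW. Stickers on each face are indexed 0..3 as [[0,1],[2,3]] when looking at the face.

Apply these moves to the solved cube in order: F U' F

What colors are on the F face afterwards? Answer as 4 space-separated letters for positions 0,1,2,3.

After move 1 (F): F=GGGG U=WWOO R=WRWR D=RRYY L=OYOY
After move 2 (U'): U=WOWO F=OYGG R=GGWR B=WRBB L=BBOY
After move 3 (F): F=GOGY U=WOYB R=WGOR D=WGYY L=BROR
Query: F face = GOGY

Answer: G O G Y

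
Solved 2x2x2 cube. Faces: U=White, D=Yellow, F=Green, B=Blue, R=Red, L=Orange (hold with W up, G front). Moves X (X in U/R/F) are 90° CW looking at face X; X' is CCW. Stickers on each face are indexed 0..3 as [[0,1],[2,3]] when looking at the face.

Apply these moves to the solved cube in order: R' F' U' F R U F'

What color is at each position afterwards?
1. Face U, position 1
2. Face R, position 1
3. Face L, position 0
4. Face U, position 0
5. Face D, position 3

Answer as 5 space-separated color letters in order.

Answer: B R G W G

Derivation:
After move 1 (R'): R=RRRR U=WBWB F=GWGW D=YGYG B=YBYB
After move 2 (F'): F=WWGG U=WBRR R=GRYR D=OOYG L=OBOW
After move 3 (U'): U=BRWR F=OBGG R=WWYR B=GRYB L=YBOW
After move 4 (F): F=GOGB U=BRWB R=WWRR D=YWYG L=YOOO
After move 5 (R): R=RWRW U=BOWB F=GWGG D=YYYG B=BRRB
After move 6 (U): U=WBBO F=RWGG R=BRRW B=YORB L=GWOO
After move 7 (F'): F=WGRG U=WBBR R=YRYW D=WOYG L=GOOB
Query 1: U[1] = B
Query 2: R[1] = R
Query 3: L[0] = G
Query 4: U[0] = W
Query 5: D[3] = G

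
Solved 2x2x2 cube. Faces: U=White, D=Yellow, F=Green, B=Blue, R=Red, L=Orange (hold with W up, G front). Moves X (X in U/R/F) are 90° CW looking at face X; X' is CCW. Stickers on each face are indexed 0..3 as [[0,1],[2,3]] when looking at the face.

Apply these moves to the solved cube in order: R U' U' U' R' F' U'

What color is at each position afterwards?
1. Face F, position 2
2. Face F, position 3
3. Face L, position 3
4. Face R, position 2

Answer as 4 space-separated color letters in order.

Answer: R G G Y

Derivation:
After move 1 (R): R=RRRR U=WGWG F=GYGY D=YBYB B=WBWB
After move 2 (U'): U=GGWW F=OOGY R=GYRR B=RRWB L=WBOO
After move 3 (U'): U=GWGW F=WBGY R=OORR B=GYWB L=RROO
After move 4 (U'): U=WWGG F=RRGY R=WBRR B=OOWB L=GYOO
After move 5 (R'): R=BRWR U=WWGO F=RWGG D=YRYY B=BOBB
After move 6 (F'): F=WGRG U=WWBW R=RRYR D=YOYY L=GOOG
After move 7 (U'): U=WWWB F=GORG R=WGYR B=RRBB L=BOOG
Query 1: F[2] = R
Query 2: F[3] = G
Query 3: L[3] = G
Query 4: R[2] = Y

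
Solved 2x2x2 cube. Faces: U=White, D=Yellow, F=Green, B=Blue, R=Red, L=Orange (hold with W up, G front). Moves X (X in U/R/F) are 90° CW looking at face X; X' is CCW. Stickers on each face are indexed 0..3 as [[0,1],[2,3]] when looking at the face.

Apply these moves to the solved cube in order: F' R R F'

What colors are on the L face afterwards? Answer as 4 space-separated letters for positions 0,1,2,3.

Answer: O Y O R

Derivation:
After move 1 (F'): F=GGGG U=WWRR R=YRYR D=OOYY L=OWOW
After move 2 (R): R=YYRR U=WGRG F=GOGY D=OBYB B=RBWB
After move 3 (R): R=RYRY U=WORY F=GBGB D=OWYR B=GBGB
After move 4 (F'): F=BBGG U=WORR R=WYOY D=WWYR L=OYOR
Query: L face = OYOR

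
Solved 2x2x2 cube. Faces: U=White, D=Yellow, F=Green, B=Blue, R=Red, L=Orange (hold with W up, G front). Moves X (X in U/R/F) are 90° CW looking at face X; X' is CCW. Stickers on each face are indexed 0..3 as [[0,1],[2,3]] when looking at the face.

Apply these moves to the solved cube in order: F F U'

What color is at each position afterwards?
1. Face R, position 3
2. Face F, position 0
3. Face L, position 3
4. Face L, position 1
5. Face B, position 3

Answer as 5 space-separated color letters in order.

After move 1 (F): F=GGGG U=WWOO R=WRWR D=RRYY L=OYOY
After move 2 (F): F=GGGG U=WWYY R=OROR D=WWYY L=OROR
After move 3 (U'): U=WYWY F=ORGG R=GGOR B=ORBB L=BBOR
Query 1: R[3] = R
Query 2: F[0] = O
Query 3: L[3] = R
Query 4: L[1] = B
Query 5: B[3] = B

Answer: R O R B B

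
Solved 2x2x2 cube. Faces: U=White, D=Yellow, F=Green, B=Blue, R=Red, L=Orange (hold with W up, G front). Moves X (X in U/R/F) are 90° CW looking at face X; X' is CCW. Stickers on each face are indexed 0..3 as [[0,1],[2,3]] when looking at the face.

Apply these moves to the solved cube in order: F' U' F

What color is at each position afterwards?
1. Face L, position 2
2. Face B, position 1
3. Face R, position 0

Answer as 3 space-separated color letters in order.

Answer: O R W

Derivation:
After move 1 (F'): F=GGGG U=WWRR R=YRYR D=OOYY L=OWOW
After move 2 (U'): U=WRWR F=OWGG R=GGYR B=YRBB L=BBOW
After move 3 (F): F=GOGW U=WRWB R=WGRR D=YGYY L=BOOO
Query 1: L[2] = O
Query 2: B[1] = R
Query 3: R[0] = W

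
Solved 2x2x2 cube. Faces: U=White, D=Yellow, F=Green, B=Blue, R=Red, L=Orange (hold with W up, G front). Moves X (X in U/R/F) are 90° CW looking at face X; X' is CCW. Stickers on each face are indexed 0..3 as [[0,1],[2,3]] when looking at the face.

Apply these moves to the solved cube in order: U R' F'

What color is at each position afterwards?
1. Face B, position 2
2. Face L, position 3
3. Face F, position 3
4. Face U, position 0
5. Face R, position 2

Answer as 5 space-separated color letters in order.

After move 1 (U): U=WWWW F=RRGG R=BBRR B=OOBB L=GGOO
After move 2 (R'): R=BRBR U=WBWO F=RWGW D=YRYG B=YOYB
After move 3 (F'): F=WWRG U=WBBB R=RRYR D=GOYG L=GOOW
Query 1: B[2] = Y
Query 2: L[3] = W
Query 3: F[3] = G
Query 4: U[0] = W
Query 5: R[2] = Y

Answer: Y W G W Y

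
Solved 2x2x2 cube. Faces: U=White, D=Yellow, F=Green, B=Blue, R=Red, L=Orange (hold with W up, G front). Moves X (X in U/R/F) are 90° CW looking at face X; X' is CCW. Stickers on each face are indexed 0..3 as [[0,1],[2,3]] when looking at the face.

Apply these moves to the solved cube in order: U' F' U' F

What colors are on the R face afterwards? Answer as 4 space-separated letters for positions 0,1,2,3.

Answer: W G G R

Derivation:
After move 1 (U'): U=WWWW F=OOGG R=GGRR B=RRBB L=BBOO
After move 2 (F'): F=OGOG U=WWGR R=YGYR D=BOYY L=BWOW
After move 3 (U'): U=WRWG F=BWOG R=OGYR B=YGBB L=RROW
After move 4 (F): F=OBGW U=WRWR R=WGGR D=YOYY L=RBOO
Query: R face = WGGR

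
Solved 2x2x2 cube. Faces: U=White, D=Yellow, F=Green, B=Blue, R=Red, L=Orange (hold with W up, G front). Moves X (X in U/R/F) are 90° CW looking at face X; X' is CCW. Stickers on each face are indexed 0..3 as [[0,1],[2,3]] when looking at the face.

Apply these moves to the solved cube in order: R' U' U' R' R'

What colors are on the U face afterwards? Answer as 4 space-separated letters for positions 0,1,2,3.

After move 1 (R'): R=RRRR U=WBWB F=GWGW D=YGYG B=YBYB
After move 2 (U'): U=BBWW F=OOGW R=GWRR B=RRYB L=YBOO
After move 3 (U'): U=BWBW F=YBGW R=OORR B=GWYB L=RROO
After move 4 (R'): R=OROR U=BYBG F=YWGW D=YBYW B=GWGB
After move 5 (R'): R=RROO U=BGBG F=YYGG D=YWYW B=WWBB
Query: U face = BGBG

Answer: B G B G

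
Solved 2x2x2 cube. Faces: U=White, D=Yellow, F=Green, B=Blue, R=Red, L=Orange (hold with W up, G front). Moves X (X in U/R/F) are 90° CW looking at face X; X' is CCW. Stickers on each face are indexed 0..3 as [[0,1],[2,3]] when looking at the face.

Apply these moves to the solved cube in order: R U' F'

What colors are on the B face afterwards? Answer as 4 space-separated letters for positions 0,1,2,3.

Answer: R R W B

Derivation:
After move 1 (R): R=RRRR U=WGWG F=GYGY D=YBYB B=WBWB
After move 2 (U'): U=GGWW F=OOGY R=GYRR B=RRWB L=WBOO
After move 3 (F'): F=OYOG U=GGGR R=BYYR D=BOYB L=WWOW
Query: B face = RRWB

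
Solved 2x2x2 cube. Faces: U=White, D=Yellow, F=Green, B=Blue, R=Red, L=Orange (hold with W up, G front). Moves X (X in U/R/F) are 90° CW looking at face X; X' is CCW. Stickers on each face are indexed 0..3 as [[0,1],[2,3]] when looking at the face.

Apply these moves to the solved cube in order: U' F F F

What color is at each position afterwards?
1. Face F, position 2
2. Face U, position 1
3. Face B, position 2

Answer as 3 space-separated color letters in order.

After move 1 (U'): U=WWWW F=OOGG R=GGRR B=RRBB L=BBOO
After move 2 (F): F=GOGO U=WWOB R=WGWR D=RGYY L=BYOY
After move 3 (F): F=GGOO U=WWYY R=OGBR D=WWYY L=BROG
After move 4 (F): F=OGOG U=WWGR R=YGYR D=BOYY L=BWOW
Query 1: F[2] = O
Query 2: U[1] = W
Query 3: B[2] = B

Answer: O W B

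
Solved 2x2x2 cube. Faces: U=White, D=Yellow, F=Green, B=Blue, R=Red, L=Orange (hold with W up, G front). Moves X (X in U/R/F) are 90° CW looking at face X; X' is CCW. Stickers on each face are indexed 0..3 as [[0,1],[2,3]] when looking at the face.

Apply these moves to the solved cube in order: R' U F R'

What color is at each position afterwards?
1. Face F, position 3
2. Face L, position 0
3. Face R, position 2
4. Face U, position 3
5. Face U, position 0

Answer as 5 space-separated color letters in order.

After move 1 (R'): R=RRRR U=WBWB F=GWGW D=YGYG B=YBYB
After move 2 (U): U=WWBB F=RRGW R=YBRR B=OOYB L=GWOO
After move 3 (F): F=GRWR U=WWOW R=BBBR D=RYYG L=GYOG
After move 4 (R'): R=BRBB U=WYOO F=GWWW D=RRYR B=GOYB
Query 1: F[3] = W
Query 2: L[0] = G
Query 3: R[2] = B
Query 4: U[3] = O
Query 5: U[0] = W

Answer: W G B O W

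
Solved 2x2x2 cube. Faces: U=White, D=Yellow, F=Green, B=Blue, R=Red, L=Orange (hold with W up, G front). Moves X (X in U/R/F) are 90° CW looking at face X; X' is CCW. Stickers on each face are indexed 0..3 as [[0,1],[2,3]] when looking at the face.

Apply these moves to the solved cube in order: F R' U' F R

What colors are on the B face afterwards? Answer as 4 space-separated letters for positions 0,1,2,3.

Answer: B R B B

Derivation:
After move 1 (F): F=GGGG U=WWOO R=WRWR D=RRYY L=OYOY
After move 2 (R'): R=RRWW U=WBOB F=GWGO D=RGYG B=YBRB
After move 3 (U'): U=BBWO F=OYGO R=GWWW B=RRRB L=YBOY
After move 4 (F): F=GOOY U=BBYB R=WWOW D=WGYG L=YROG
After move 5 (R): R=OWWW U=BOYY F=GGOG D=WRYR B=BRBB
Query: B face = BRBB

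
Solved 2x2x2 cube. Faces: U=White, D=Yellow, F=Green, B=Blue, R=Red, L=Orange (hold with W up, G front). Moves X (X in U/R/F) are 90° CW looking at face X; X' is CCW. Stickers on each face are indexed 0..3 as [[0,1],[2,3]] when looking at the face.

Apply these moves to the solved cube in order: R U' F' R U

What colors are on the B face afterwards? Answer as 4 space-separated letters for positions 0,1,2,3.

After move 1 (R): R=RRRR U=WGWG F=GYGY D=YBYB B=WBWB
After move 2 (U'): U=GGWW F=OOGY R=GYRR B=RRWB L=WBOO
After move 3 (F'): F=OYOG U=GGGR R=BYYR D=BOYB L=WWOW
After move 4 (R): R=YBRY U=GYGG F=OOOB D=BWYR B=RRGB
After move 5 (U): U=GGGY F=YBOB R=RRRY B=WWGB L=OOOW
Query: B face = WWGB

Answer: W W G B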